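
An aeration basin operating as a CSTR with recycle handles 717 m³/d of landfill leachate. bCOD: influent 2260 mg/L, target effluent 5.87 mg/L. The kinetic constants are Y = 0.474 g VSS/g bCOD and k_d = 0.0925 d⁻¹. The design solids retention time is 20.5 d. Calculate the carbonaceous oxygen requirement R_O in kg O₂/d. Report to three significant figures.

The observed yield is Y_obs = Y/(1 + k_d·θ_c) = 0.474 / (1 + 0.0925 × 20.5) = 0.474 / 2.896 = 0.1637 g VSS per g bCOD removed.
ΔS = 2260 − 5.87 = 2254 mg/L, so the substrate removal rate is 717 × 2254/1000 = 1616 kg bCOD/d.
Net sludge production P_X = 0.1637 × 1616 = 264.5 kg VSS/d.
R_O = Q·ΔS − 1.42 P_X = 1616 − 375.6 = 1241 kg O₂/d.

R_O ≈ 1240 kg O₂/d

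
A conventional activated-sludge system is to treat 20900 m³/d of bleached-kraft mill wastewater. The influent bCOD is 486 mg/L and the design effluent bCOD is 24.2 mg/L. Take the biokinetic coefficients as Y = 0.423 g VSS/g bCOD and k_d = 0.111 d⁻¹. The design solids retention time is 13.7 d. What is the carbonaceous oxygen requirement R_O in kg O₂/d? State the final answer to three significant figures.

R_O ≈ 7350 kg O₂/d

The observed yield is Y_obs = Y/(1 + k_d·θ_c) = 0.423 / (1 + 0.111 × 13.7) = 0.423 / 2.521 = 0.1678 g VSS per g bCOD removed.
Mass of bCOD removed per day: Q(S₀ − S) = 20900 × 461.8 g/m³ = 9652 kg/d.
Net sludge production P_X = 0.1678 × 9652 = 1620 kg VSS/d.
Carbonaceous O₂ demand = substrate oxidised − cell-mass equivalent = 9652 − 1.42 × 1620 = 7352 kg O₂/d.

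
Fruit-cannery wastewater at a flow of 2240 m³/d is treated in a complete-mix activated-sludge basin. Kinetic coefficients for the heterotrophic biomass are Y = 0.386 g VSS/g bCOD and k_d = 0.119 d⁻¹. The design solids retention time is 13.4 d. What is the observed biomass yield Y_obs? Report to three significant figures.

Y_obs ≈ 0.149 g VSS/g bCOD

Y_obs = Y / (1 + k_d θ_c) = 0.386 / (1 + 0.119 × 13.4) = 0.386 / 2.595 = 0.1488.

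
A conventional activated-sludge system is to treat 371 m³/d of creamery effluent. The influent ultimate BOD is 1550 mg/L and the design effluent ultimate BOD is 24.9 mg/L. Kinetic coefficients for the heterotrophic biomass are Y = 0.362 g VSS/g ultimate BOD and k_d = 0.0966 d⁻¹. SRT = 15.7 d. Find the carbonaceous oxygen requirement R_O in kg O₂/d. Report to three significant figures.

R_O ≈ 450 kg O₂/d

Correct the yield for decay: Y_obs = Y/(1 + k_d θ_c) = 0.362 / (1 + 0.0966 × 15.7) = 0.362 / 2.517 = 0.1438.
Mass of ultimate BOD removed per day: Q(S₀ − S) = 371 × 1525 g/m³ = 565.8 kg/d.
Net sludge production P_X = 0.1438 × 565.8 = 81.39 kg VSS/d.
Carbonaceous O₂ demand = substrate oxidised − cell-mass equivalent = 565.8 − 1.42 × 81.39 = 450.2 kg O₂/d.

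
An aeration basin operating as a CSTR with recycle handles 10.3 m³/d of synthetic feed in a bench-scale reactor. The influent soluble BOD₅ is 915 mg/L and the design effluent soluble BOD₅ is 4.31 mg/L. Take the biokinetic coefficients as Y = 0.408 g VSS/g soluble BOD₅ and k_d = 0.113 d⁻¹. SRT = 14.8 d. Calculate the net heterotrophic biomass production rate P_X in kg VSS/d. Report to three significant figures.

The observed yield is Y_obs = Y/(1 + k_d·θ_c) = 0.408 / (1 + 0.113 × 14.8) = 0.408 / 2.672 = 0.1527 g VSS per g soluble BOD₅ removed.
ΔS = 915 − 4.31 = 910.7 mg/L, so the substrate removal rate is 10.3 × 910.7/1000 = 9.380 kg soluble BOD₅/d.
Net biomass production P_X = Y_obs × Q·(S₀ − S) = 0.1527 × 9.380 = 1.432 kg VSS/d.

P_X ≈ 1.43 kg VSS/d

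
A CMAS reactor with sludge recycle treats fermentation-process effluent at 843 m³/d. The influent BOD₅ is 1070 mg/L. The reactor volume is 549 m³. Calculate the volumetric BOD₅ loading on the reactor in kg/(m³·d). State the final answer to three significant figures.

Volumetric loading L_v = Q·S₀ / V = 843 × 1070 g/m³ / 549.0 m³ = 1643 g/(m³·d) = 1.643 kg BOD₅/(m³·d).

L_v ≈ 1.64 kg BOD₅/(m³·d)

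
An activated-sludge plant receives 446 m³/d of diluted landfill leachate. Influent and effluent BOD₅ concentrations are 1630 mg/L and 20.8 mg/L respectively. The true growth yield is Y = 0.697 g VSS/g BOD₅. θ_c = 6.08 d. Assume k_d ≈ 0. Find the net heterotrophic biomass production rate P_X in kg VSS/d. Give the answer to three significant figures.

P_X ≈ 500 kg VSS/d

With endogenous decay neglected, the observed yield equals the true yield: Y_obs = Y = 0.697 g VSS/g BOD₅.
Substrate removed = Q·(S₀ − S) = 446 m³/d × (1630 − 20.8) g/m³ = 7.18×10^5 g/d = 717.7 kg/d.
Net biomass production P_X = Y_obs × Q·(S₀ − S) = 0.6970 × 717.7 = 500.2 kg VSS/d.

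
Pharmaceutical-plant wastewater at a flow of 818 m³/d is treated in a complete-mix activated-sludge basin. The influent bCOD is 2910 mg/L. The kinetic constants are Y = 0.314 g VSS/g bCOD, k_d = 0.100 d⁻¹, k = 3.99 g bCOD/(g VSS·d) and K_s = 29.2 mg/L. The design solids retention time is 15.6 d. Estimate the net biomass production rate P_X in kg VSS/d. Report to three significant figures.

For a completely mixed reactor with recycle the Lawrence–McCarty relation gives S = K_s·(1 + k_d·θ_c) / [θ_c·(Y·k − k_d) − 1] = 29.2 × (1 + 0.100 × 15.6) / [15.6 × (0.314 × 3.99 − 0.100) − 1] = 74.75 / 16.98 = 4.401 mg/L.
Correct the yield for decay: Y_obs = Y/(1 + k_d θ_c) = 0.314 / (1 + 0.100 × 15.6) = 0.314 / 2.560 = 0.1227.
Q·(S₀ − S) = 818 × (2910 − 4.40) × 10⁻³ = 2377 kg/d removed.
So the net sludge growth is P_X = 0.1227 × 2377 = 291.5 kg VSS/d.

P_X ≈ 292 kg VSS/d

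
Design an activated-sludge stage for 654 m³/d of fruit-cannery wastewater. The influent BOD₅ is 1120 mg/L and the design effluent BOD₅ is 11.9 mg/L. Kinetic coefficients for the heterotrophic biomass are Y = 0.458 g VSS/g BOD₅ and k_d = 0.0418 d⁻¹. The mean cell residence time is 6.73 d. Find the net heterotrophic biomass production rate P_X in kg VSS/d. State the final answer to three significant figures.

P_X ≈ 259 kg VSS/d

Y_obs = Y / (1 + k_d θ_c) = 0.458 / (1 + 0.0418 × 6.73) = 0.458 / 1.281 = 0.3574.
Q·(S₀ − S) = 654 × (1120 − 11.9) × 10⁻³ = 724.7 kg/d removed.
Biomass produced: P_X = Y_obs·Q·ΔS = 0.3574 × 724.7 ≈ 259.0 kg VSS/d.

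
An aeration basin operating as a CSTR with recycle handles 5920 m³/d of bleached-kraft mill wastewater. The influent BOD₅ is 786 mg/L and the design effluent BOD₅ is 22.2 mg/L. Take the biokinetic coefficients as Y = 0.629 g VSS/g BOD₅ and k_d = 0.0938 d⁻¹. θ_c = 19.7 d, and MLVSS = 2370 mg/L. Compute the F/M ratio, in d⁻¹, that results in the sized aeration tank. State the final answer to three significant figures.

F/M ≈ 0.237 d⁻¹

From the SRT design equation V = Y Q (S₀−S) θ_c / [X (1 + k_d θ_c)] = 0.629 × 5920 × (786 − 22.2) × 19.7 / [2370 × (1 + 0.0938 × 19.7)] = 5.6×10^7 / 6749 = 8301 m³.
Food-to-microorganism ratio F/M = Q S₀ / (V X) = 5920 × 786 / (8301 × 2370) = 0.2365 d⁻¹.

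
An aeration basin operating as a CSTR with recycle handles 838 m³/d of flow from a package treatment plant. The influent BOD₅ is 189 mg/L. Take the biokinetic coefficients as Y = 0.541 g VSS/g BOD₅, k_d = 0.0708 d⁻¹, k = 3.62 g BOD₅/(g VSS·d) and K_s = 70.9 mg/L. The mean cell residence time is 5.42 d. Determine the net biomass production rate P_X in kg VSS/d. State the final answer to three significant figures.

P_X ≈ 58.4 kg VSS/d

Effluent substrate depends only on kinetics and SRT: S = K_s(1 + k_d θ_c) / [θ_c(Yk − k_d) − 1] = 70.9 × (1 + 0.0708 × 5.42) / [5.42 × (0.541 × 3.62 − 0.0708) − 1] = 98.11 / 9.231 = 10.63 mg/L.
The observed yield is Y_obs = Y/(1 + k_d·θ_c) = 0.541 / (1 + 0.0708 × 5.42) = 0.541 / 1.384 = 0.3910 g VSS per g BOD₅ removed.
Mass of BOD₅ removed per day: Q(S₀ − S) = 838 × 178.4 g/m³ = 149.5 kg/d.
P_X = Y_obs · Q(S₀ − S) = 0.3910 × 149.5 = 58.45 kg VSS/d.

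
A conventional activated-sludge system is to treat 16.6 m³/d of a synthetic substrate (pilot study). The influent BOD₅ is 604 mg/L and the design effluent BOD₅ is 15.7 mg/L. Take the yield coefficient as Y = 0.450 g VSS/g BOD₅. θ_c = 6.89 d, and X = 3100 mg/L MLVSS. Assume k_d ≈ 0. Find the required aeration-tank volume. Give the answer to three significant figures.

V·X = Y·Q·ΔS·θ_c gives V = 0.450 × 16.6 × (604 − 15.7) × 6.89 / 3100 = 9.767 m³.

V ≈ 9.77 m³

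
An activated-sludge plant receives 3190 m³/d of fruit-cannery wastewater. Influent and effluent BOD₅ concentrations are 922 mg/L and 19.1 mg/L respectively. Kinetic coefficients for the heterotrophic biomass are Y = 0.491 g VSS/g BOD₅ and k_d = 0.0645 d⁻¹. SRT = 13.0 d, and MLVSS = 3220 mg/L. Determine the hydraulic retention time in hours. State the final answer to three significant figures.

Steady-state biomass mass balance: V·X·(1 + k_d·θ_c) = Y·Q·(S₀ − S)·θ_c, so V = 0.491 × 3190 × (922 − 19.1) × 13.0 / [3220 × (1 + 0.0645 × 13.0)] = 1.84×10^7 / 5920 = 3106 m³.
HRT = V/Q = 3106 m³ / 3190 m³·d⁻¹ = 0.9735 d × 24 = 23.36 h.

τ ≈ 23.4 h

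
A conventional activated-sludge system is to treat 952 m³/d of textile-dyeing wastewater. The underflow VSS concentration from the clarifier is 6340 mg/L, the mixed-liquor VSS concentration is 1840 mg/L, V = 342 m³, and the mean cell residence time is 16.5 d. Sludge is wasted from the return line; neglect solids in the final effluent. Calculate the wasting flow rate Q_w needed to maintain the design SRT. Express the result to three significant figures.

Q_w ≈ 6.02 m³/d

Q_w = (V·X)/(θ_c X_r) = 342.0 × 1840 / (16.5 × 6340) = 6.015 m³/d.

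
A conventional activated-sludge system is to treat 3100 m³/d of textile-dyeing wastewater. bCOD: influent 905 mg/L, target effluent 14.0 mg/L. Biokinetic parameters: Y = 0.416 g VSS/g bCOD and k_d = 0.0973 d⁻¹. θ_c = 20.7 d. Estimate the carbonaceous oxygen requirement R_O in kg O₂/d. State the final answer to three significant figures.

R_O ≈ 2220 kg O₂/d

Correct the yield for decay: Y_obs = Y/(1 + k_d θ_c) = 0.416 / (1 + 0.0973 × 20.7) = 0.416 / 3.014 = 0.1380.
Q·(S₀ − S) = 3100 × (905 − 14.0) × 10⁻³ = 2762 kg/d removed.
Biomass synthesised: P_X = Y_obs × 2762 = 381.2 kg VSS/d.
R_O = Q·ΔS − 1.42 P_X = 2762 − 541.3 = 2221 kg O₂/d.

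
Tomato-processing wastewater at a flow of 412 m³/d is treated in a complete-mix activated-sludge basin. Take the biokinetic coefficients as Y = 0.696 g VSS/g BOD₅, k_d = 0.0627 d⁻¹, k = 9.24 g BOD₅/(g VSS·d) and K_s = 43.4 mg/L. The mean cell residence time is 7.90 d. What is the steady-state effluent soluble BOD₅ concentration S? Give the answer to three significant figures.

S ≈ 1.32 mg/L

Effluent substrate depends only on kinetics and SRT: S = K_s(1 + k_d θ_c) / [θ_c(Yk − k_d) − 1] = 43.4 × (1 + 0.0627 × 7.90) / [7.90 × (0.696 × 9.24 − 0.0627) − 1] = 64.90 / 49.31 = 1.316 mg/L.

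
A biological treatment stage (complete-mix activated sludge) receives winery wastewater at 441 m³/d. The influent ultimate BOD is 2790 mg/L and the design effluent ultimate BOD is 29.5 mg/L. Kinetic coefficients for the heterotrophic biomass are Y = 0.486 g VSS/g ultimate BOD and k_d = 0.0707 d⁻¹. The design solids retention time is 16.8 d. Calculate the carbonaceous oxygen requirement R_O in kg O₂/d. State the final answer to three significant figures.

R_O ≈ 833 kg O₂/d

The observed yield is Y_obs = Y/(1 + k_d·θ_c) = 0.486 / (1 + 0.0707 × 16.8) = 0.486 / 2.188 = 0.2221 g VSS per g ultimate BOD removed.
Substrate removed = Q·(S₀ − S) = 441 m³/d × (2790 − 29.5) g/m³ = 1.22×10^6 g/d = 1217 kg/d.
Net sludge production P_X = 0.2221 × 1217 = 270.4 kg VSS/d.
R_O = Q·ΔS − 1.42 P_X = 1217 − 384.0 = 833.4 kg O₂/d.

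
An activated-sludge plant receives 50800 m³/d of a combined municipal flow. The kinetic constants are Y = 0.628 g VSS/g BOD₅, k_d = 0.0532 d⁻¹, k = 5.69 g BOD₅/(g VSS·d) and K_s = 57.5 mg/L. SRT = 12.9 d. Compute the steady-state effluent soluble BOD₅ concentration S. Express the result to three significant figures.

For a completely mixed reactor with recycle the Lawrence–McCarty relation gives S = K_s·(1 + k_d·θ_c) / [θ_c·(Y·k − k_d) − 1] = 57.5 × (1 + 0.0532 × 12.9) / [12.9 × (0.628 × 5.69 − 0.0532) − 1] = 96.96 / 44.41 = 2.183 mg/L.

S ≈ 2.18 mg/L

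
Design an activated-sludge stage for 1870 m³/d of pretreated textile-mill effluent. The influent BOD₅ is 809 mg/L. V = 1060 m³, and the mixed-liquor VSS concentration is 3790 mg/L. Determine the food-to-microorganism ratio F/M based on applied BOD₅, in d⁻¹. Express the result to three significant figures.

F/M ≈ 0.377 d⁻¹

F/M = applied load / biomass = Q·S₀/(V·X) = 1870 × 809 / (1060 × 3790) = 0.3766 d⁻¹.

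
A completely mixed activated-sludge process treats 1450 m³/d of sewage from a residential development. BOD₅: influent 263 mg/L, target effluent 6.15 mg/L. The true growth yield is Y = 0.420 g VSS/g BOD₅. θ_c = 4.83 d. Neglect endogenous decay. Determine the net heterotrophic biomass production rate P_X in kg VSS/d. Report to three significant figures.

With endogenous decay neglected, the observed yield equals the true yield: Y_obs = Y = 0.420 g VSS/g BOD₅.
Mass of BOD₅ removed per day: Q(S₀ − S) = 1450 × 256.9 g/m³ = 372.4 kg/d.
Biomass produced: P_X = Y_obs·Q·ΔS = 0.4200 × 372.4 ≈ 156.4 kg VSS/d.

P_X ≈ 156 kg VSS/d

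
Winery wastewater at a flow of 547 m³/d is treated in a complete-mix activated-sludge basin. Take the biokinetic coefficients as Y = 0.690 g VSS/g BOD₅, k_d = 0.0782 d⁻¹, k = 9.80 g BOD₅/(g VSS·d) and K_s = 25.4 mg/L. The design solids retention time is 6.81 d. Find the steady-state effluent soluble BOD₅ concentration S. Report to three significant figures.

For a completely mixed reactor with recycle the Lawrence–McCarty relation gives S = K_s·(1 + k_d·θ_c) / [θ_c·(Y·k − k_d) − 1] = 25.4 × (1 + 0.0782 × 6.81) / [6.81 × (0.690 × 9.80 − 0.0782) − 1] = 38.93 / 44.52 = 0.8744 mg/L.

S ≈ 0.874 mg/L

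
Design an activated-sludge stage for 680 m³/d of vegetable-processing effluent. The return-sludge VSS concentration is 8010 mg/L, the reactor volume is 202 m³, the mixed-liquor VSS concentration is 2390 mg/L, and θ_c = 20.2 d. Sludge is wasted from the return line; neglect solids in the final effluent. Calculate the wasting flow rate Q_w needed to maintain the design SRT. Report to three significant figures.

Q_w ≈ 2.98 m³/d

Wasting from the return line (neglecting effluent solids): Q_w = V·X / (θ_c·X_r) = 202.0 × 2390 / (20.2 × 8010) = 2.984 m³/d.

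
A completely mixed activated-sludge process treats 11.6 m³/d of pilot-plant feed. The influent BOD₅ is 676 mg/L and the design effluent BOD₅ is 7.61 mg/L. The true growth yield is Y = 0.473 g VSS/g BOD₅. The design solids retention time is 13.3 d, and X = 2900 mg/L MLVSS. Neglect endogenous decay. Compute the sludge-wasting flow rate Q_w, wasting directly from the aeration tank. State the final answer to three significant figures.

Biomass mass balance (decay neglected): V·X = Y·Q·(S₀ − S)·θ_c, so V = 0.473 × 11.6 × (676 − 7.61) × 13.3 / 2900 = 16.82 m³.
With mixed-liquor wasting, θ_c = V/Q_w, so Q_w = V/θ_c = 16.82/13.3 = 1.265 m³/d.

Q_w ≈ 1.26 m³/d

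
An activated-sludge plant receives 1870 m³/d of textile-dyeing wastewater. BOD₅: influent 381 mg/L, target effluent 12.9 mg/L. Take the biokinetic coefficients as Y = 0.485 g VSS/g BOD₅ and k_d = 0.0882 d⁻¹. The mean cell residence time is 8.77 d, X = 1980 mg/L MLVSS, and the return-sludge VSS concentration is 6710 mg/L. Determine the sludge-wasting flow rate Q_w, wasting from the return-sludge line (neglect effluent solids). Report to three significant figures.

Rearranging the biomass balance for a CMAS with decay, V = Y·Q·ΔS·θ_c / [X·(1+k_d θ_c)] = 0.485 × 1870 × (381 − 12.9) × 8.77 / [1980 × (1 + 0.0882 × 8.77)] = 2.93×10^6 / 3512 = 833.8 m³.
θ_c = V·X/(Q_w·X_r) when wasting from the recycle, so Q_w = V·X/(θ_c·X_r) = 833.8 × 1980 / (8.77 × 6710) = 28.05 m³/d.

Q_w ≈ 28.1 m³/d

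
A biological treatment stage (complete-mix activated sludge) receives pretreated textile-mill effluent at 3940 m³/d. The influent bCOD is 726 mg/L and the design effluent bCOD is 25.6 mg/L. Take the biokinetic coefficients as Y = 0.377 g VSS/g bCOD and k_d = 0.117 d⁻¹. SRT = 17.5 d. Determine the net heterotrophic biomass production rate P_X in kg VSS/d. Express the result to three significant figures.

P_X ≈ 341 kg VSS/d

Y_obs = Y / (1 + k_d θ_c) = 0.377 / (1 + 0.117 × 17.5) = 0.377 / 3.048 = 0.1237.
Substrate removed = Q·(S₀ − S) = 3940 m³/d × (726 − 25.6) g/m³ = 2.76×10^6 g/d = 2760 kg/d.
So the net sludge growth is P_X = 0.1237 × 2760 = 341.4 kg VSS/d.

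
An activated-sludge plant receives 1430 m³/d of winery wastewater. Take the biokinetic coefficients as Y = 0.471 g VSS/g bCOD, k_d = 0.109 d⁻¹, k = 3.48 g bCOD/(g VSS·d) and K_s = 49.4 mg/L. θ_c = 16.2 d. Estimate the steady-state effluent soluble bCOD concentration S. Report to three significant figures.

S ≈ 5.74 mg/L

For a completely mixed reactor with recycle the Lawrence–McCarty relation gives S = K_s·(1 + k_d·θ_c) / [θ_c·(Y·k − k_d) − 1] = 49.4 × (1 + 0.109 × 16.2) / [16.2 × (0.471 × 3.48 − 0.109) − 1] = 136.6 / 23.79 = 5.744 mg/L.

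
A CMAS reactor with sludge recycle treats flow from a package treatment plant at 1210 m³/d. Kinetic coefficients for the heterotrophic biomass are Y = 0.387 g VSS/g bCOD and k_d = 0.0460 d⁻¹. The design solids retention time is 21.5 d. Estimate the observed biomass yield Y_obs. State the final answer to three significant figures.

Y_obs ≈ 0.195 g VSS/g bCOD

Observed yield with endogenous decay: Y_obs = Y / (1 + k_d·θ_c) = 0.387 / (1 + 0.0460 × 21.5) = 0.387 / 1.989 = 0.1946 g VSS/g bCOD.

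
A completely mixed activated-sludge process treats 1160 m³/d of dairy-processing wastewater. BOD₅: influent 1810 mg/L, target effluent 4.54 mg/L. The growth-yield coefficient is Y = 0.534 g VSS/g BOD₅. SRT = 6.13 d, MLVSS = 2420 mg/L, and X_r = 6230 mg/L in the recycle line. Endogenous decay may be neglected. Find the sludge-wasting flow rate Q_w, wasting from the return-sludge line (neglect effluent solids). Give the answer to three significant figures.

With k_d = 0 the design equation reduces to V = Y Q (S₀−S) θ_c / X = 0.534 × 1160 × (1810 − 4.54) × 6.13 / 2420 = 2833 m³.
Q_w = (V·X)/(θ_c X_r) = 2833 × 2420 / (6.13 × 6230) = 179.5 m³/d.

Q_w ≈ 180 m³/d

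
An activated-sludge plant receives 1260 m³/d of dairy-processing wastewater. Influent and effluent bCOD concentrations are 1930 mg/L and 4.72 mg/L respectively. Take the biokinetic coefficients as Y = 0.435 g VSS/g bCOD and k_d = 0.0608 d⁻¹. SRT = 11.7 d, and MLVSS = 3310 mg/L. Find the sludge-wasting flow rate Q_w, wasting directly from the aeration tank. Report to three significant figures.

Q_w ≈ 186 m³/d

Rearranging the biomass balance for a CMAS with decay, V = Y·Q·ΔS·θ_c / [X·(1+k_d θ_c)] = 0.435 × 1260 × (1930 − 4.72) × 11.7 / [3310 × (1 + 0.0608 × 11.7)] = 1.23×10^7 / 5665 = 2180 m³.
With mixed-liquor wasting, θ_c = V/Q_w, so Q_w = V/θ_c = 2180/11.7 = 186.3 m³/d.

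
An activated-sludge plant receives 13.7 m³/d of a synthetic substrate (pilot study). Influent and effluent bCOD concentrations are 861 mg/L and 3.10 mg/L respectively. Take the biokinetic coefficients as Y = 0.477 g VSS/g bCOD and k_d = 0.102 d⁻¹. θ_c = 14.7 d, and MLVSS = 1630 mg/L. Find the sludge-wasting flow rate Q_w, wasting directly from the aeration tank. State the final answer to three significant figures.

From the SRT design equation V = Y Q (S₀−S) θ_c / [X (1 + k_d θ_c)] = 0.477 × 13.7 × (861 − 3.10) × 14.7 / [1630 × (1 + 0.102 × 14.7)] = 8.24×10^4 / 4074 = 20.23 m³.
With mixed-liquor wasting, θ_c = V/Q_w, so Q_w = V/θ_c = 20.23/14.7 = 1.376 m³/d.

Q_w ≈ 1.38 m³/d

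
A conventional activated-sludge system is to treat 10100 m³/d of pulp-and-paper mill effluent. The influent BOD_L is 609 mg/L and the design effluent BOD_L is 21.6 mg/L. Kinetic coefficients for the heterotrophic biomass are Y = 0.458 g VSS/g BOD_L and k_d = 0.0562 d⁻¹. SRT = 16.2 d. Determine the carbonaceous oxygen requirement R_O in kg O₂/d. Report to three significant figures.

Correct the yield for decay: Y_obs = Y/(1 + k_d θ_c) = 0.458 / (1 + 0.0562 × 16.2) = 0.458 / 1.910 = 0.2397.
Mass of BOD_L removed per day: Q(S₀ − S) = 10100 × 587.4 g/m³ = 5933 kg/d.
Biomass synthesised: P_X = Y_obs × 5933 = 1422 kg VSS/d.
R_O = Q·ΔS − 1.42 P_X = 5933 − 2020 = 3913 kg O₂/d.

R_O ≈ 3910 kg O₂/d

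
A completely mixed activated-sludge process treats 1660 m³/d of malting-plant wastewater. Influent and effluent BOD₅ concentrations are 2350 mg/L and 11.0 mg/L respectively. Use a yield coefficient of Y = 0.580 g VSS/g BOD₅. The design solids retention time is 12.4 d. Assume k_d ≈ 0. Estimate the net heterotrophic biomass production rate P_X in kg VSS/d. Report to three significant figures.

With endogenous decay neglected, the observed yield equals the true yield: Y_obs = Y = 0.580 g VSS/g BOD₅.
Q·(S₀ − S) = 1660 × (2350 − 11.0) × 10⁻³ = 3883 kg/d removed.
Biomass produced: P_X = Y_obs·Q·ΔS = 0.5800 × 3883 ≈ 2252 kg VSS/d.

P_X ≈ 2250 kg VSS/d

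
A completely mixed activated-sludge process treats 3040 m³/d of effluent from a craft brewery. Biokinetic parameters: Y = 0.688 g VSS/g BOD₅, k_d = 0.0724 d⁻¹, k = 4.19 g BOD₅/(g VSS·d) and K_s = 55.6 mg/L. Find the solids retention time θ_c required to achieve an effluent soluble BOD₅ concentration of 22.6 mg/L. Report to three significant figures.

From 1/θ_c = Y·k·S/(K_s + S) − k_d: Y·k·S/(K_s+S) = 0.688 × 4.19 × 22.6 / (55.6 + 22.6) = 0.8331 d⁻¹.
1/θ_c = 0.8331 − 0.0724 = 0.7607 d⁻¹, so θ_c = 1.315 d.

θ_c ≈ 1.31 d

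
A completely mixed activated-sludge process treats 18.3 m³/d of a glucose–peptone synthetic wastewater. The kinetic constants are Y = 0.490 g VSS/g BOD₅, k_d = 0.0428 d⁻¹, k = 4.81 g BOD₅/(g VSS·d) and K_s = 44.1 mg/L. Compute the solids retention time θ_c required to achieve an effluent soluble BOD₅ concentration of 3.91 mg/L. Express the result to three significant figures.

Specific growth rate at S = 3.91 mg/L: μ = YkS/(K_s+S) = 0.490·4.81·3.91/(44.1+3.91) = 0.1919 d⁻¹.
1/θ_c = 0.1919 − 0.0428 = 0.1491 d⁻¹, so θ_c = 6.705 d.

θ_c ≈ 6.70 d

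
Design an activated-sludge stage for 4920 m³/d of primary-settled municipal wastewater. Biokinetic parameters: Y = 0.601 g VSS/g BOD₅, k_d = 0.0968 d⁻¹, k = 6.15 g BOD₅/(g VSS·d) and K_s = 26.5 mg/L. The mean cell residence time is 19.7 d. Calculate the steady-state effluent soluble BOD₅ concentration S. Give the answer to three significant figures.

S ≈ 1.10 mg/L

For a completely mixed reactor with recycle the Lawrence–McCarty relation gives S = K_s·(1 + k_d·θ_c) / [θ_c·(Y·k − k_d) − 1] = 26.5 × (1 + 0.0968 × 19.7) / [19.7 × (0.601 × 6.15 − 0.0968) − 1] = 77.03 / 69.91 = 1.102 mg/L.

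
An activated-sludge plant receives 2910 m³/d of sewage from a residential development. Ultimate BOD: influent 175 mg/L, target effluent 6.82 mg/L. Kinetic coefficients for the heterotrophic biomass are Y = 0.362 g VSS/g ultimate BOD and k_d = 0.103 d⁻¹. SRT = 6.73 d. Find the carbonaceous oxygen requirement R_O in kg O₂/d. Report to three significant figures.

Observed yield with endogenous decay: Y_obs = Y / (1 + k_d·θ_c) = 0.362 / (1 + 0.103 × 6.73) = 0.362 / 1.693 = 0.2138 g VSS/g ultimate BOD.
ΔS = 175 − 6.82 = 168.2 mg/L, so the substrate removal rate is 2910 × 168.2/1000 = 489.4 kg ultimate BOD/d.
Net sludge production P_X = 0.2138 × 489.4 = 104.6 kg VSS/d.
Carbonaceous O₂ demand = substrate oxidised − cell-mass equivalent = 489.4 − 1.42 × 104.6 = 340.8 kg O₂/d.

R_O ≈ 341 kg O₂/d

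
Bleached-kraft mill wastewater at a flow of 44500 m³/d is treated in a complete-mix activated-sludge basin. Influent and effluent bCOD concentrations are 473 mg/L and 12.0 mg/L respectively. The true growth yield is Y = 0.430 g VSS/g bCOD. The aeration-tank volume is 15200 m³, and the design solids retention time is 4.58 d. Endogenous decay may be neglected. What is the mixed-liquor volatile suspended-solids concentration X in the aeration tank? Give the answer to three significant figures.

X = Y·Q·ΔS·θ_c / V = 0.430 × 44500 × (473 − 12.0) × 4.58 / 15200 = 2658 mg/L.

X ≈ 2660 mg/L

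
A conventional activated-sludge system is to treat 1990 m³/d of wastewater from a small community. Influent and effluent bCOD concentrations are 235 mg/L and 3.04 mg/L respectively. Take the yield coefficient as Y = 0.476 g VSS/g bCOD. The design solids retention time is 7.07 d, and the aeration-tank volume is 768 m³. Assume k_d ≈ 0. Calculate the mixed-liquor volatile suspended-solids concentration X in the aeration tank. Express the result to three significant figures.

X ≈ 2020 mg/L

From V·X = Y·Q·(S₀ − S)·θ_c (decay neglected): X = 0.476 × 1990 × (235 − 3.04) × 7.07 / 768 = 2023 mg/L.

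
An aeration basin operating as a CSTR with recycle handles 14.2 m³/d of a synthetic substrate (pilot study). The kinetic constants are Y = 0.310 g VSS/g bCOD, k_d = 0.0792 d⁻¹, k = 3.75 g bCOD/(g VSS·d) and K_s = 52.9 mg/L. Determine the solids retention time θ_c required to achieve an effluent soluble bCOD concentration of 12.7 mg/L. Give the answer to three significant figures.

θ_c ≈ 6.86 d

From 1/θ_c = Y·k·S/(K_s + S) − k_d: Y·k·S/(K_s+S) = 0.310 × 3.75 × 12.7 / (52.9 + 12.7) = 0.2251 d⁻¹.
1/θ_c = 0.2251 − 0.0792 = 0.1459 d⁻¹, so θ_c = 6.856 d.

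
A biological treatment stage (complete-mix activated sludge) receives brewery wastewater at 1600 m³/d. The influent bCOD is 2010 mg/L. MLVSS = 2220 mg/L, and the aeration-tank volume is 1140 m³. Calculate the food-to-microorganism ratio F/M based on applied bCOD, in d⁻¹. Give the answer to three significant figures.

F/M ≈ 1.27 d⁻¹

F/M = applied load / biomass = Q·S₀/(V·X) = 1600 × 2010 / (1140 × 2220) = 1.271 d⁻¹.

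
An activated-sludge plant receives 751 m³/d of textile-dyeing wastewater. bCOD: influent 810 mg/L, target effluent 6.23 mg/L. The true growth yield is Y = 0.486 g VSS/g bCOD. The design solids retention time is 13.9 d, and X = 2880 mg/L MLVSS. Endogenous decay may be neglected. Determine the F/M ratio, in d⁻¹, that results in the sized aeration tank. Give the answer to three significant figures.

F/M ≈ 0.149 d⁻¹

Biomass mass balance (decay neglected): V·X = Y·Q·(S₀ − S)·θ_c, so V = 0.486 × 751 × (810 − 6.23) × 13.9 / 2880 = 1416 m³.
F/M = Q·S₀ / (V·X) = 751 × 810 / (1416 × 2880) = 0.1492 g bCOD·(g VSS·d)⁻¹.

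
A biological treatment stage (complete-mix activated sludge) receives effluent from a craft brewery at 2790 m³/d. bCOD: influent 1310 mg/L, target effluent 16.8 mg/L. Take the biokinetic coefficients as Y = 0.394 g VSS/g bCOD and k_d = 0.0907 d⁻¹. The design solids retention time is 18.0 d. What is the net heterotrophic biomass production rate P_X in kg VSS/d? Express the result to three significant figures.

The observed yield is Y_obs = Y/(1 + k_d·θ_c) = 0.394 / (1 + 0.0907 × 18.0) = 0.394 / 2.633 = 0.1497 g VSS per g bCOD removed.
Q·(S₀ − S) = 2790 × (1310 − 16.8) × 10⁻³ = 3608 kg/d removed.
Net biomass production P_X = Y_obs × Q·(S₀ − S) = 0.1497 × 3608 = 540.0 kg VSS/d.

P_X ≈ 540 kg VSS/d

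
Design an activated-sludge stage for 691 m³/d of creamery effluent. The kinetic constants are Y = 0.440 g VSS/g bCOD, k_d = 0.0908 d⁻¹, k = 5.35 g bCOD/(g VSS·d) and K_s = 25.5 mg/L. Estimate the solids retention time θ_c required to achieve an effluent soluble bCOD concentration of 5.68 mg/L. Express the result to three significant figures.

Specific growth rate at S = 5.68 mg/L: μ = YkS/(K_s+S) = 0.440·5.35·5.68/(25.5+5.68) = 0.4288 d⁻¹.
1/θ_c = 0.4288 − 0.0908 = 0.3380 d⁻¹, so θ_c = 2.958 d.

θ_c ≈ 2.96 d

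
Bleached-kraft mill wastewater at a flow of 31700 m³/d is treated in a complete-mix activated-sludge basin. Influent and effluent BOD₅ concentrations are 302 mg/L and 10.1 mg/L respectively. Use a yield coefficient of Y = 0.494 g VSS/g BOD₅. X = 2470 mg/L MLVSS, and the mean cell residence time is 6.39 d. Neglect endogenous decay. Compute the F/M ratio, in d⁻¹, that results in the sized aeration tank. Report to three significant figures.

F/M ≈ 0.328 d⁻¹

V·X = Y·Q·ΔS·θ_c gives V = 0.494 × 31700 × (302 − 10.1) × 6.39 / 2470 = 11826 m³.
Food-to-microorganism ratio F/M = Q S₀ / (V X) = 31700 × 302 / (11826 × 2470) = 0.3278 d⁻¹.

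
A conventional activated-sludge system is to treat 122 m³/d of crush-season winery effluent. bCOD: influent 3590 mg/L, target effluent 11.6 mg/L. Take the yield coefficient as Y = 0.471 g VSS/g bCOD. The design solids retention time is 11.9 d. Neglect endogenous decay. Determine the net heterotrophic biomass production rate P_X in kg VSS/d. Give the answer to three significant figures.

P_X ≈ 206 kg VSS/d

With endogenous decay neglected, the observed yield equals the true yield: Y_obs = Y = 0.471 g VSS/g bCOD.
Substrate removed = Q·(S₀ − S) = 122 m³/d × (3590 − 11.6) g/m³ = 4.37×10^5 g/d = 436.6 kg/d.
Biomass produced: P_X = Y_obs·Q·ΔS = 0.4710 × 436.6 ≈ 205.6 kg VSS/d.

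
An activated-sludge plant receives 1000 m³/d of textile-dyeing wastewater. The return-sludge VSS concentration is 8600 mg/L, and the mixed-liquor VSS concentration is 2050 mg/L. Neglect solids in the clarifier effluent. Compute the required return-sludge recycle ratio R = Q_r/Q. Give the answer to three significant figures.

R ≈ 0.313

R = Q_r/Q = X/(X_r − X) = 2050 / (8600 − 2050) = 0.3130.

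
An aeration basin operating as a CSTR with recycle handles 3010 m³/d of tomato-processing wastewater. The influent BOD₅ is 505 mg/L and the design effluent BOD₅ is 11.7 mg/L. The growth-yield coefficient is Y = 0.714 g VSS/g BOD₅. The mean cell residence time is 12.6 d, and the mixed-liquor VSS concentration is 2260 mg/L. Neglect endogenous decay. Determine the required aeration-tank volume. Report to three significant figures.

With k_d = 0 the design equation reduces to V = Y Q (S₀−S) θ_c / X = 0.714 × 3010 × (505 − 11.7) × 12.6 / 2260 = 5911 m³.

V ≈ 5910 m³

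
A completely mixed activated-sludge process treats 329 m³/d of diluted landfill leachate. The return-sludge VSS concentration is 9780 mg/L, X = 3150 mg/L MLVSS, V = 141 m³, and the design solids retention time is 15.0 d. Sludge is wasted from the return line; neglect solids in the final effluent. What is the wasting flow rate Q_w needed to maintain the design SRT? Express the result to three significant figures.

Q_w ≈ 3.03 m³/d

Q_w = (V·X)/(θ_c X_r) = 141.0 × 3150 / (15.0 × 9780) = 3.028 m³/d.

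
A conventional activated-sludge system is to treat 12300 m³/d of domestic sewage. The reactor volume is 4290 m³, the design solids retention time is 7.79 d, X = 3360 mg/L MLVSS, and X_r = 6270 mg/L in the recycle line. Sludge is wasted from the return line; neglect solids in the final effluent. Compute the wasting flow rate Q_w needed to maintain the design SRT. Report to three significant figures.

Q_w ≈ 295 m³/d

θ_c = V·X/(Q_w·X_r) when wasting from the recycle, so Q_w = V·X/(θ_c·X_r) = 4290 × 3360 / (7.79 × 6270) = 295.1 m³/d.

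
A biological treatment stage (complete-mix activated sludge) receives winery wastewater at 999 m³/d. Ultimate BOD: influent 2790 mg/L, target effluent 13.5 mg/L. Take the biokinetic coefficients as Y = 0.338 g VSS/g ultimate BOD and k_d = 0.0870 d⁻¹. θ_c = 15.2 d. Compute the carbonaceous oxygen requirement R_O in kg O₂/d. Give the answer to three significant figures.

Observed yield with endogenous decay: Y_obs = Y / (1 + k_d·θ_c) = 0.338 / (1 + 0.0870 × 15.2) = 0.338 / 2.322 = 0.1455 g VSS/g ultimate BOD.
Mass of ultimate BOD removed per day: Q(S₀ − S) = 999 × 2776 g/m³ = 2774 kg/d.
Net sludge production P_X = 0.1455 × 2774 = 403.7 kg VSS/d.
R_O = Q·ΔS − 1.42 P_X = 2774 − 573.2 = 2200 kg O₂/d.

R_O ≈ 2200 kg O₂/d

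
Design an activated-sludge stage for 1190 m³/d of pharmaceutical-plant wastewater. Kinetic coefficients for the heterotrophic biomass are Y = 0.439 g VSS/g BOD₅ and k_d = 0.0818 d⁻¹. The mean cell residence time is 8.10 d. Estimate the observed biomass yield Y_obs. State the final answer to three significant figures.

The observed yield is Y_obs = Y/(1 + k_d·θ_c) = 0.439 / (1 + 0.0818 × 8.10) = 0.439 / 1.663 = 0.2640 g VSS per g BOD₅ removed.

Y_obs ≈ 0.264 g VSS/g BOD₅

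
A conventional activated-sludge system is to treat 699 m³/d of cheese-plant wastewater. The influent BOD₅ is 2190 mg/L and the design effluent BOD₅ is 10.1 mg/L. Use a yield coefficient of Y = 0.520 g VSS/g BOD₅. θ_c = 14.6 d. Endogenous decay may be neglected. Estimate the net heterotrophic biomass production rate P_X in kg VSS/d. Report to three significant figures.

P_X ≈ 792 kg VSS/d

No decay correction is needed, so Y_obs = Y = 0.520.
Q·(S₀ − S) = 699 × (2190 − 10.1) × 10⁻³ = 1524 kg/d removed.
So the net sludge growth is P_X = 0.5200 × 1524 = 792.4 kg VSS/d.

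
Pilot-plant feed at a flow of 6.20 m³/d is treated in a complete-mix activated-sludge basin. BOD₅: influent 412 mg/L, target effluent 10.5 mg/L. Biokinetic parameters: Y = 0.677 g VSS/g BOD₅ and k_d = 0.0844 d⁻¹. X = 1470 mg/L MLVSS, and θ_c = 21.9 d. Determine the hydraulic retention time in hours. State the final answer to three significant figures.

τ ≈ 34.1 h

Rearranging the biomass balance for a CMAS with decay, V = Y·Q·ΔS·θ_c / [X·(1+k_d θ_c)] = 0.677 × 6.20 × (412 − 10.5) × 21.9 / [1470 × (1 + 0.0844 × 21.9)] = 3.69×10^4 / 4187 = 8.815 m³.
HRT = V/Q = 8.815 m³ / 6.20 m³·d⁻¹ = 1.422 d × 24 = 34.12 h.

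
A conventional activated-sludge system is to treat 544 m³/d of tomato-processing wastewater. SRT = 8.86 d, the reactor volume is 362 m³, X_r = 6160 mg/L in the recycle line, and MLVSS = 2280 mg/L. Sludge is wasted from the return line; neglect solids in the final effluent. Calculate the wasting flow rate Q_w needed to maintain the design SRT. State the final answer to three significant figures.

Q_w ≈ 15.1 m³/d

Q_w = (V·X)/(θ_c X_r) = 362.0 × 2280 / (8.86 × 6160) = 15.12 m³/d.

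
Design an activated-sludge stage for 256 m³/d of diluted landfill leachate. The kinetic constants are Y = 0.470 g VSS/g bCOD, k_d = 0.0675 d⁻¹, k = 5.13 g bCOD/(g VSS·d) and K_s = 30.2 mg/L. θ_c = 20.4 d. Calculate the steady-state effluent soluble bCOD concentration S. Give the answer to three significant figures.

S ≈ 1.53 mg/L

Effluent substrate depends only on kinetics and SRT: S = K_s(1 + k_d θ_c) / [θ_c(Yk − k_d) − 1] = 30.2 × (1 + 0.0675 × 20.4) / [20.4 × (0.470 × 5.13 − 0.0675) − 1] = 71.79 / 46.81 = 1.534 mg/L.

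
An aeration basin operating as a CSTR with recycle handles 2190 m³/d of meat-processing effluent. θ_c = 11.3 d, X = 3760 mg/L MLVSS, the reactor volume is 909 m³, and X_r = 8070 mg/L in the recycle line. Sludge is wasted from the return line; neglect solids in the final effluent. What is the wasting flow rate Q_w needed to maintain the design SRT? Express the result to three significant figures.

Q_w ≈ 37.5 m³/d

Wasting from the return line (neglecting effluent solids): Q_w = V·X / (θ_c·X_r) = 909.0 × 3760 / (11.3 × 8070) = 37.48 m³/d.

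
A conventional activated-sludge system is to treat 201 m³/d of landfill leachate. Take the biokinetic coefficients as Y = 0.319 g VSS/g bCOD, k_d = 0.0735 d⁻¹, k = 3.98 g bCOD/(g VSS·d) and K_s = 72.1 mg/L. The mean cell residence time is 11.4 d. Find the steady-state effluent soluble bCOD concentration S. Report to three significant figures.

S ≈ 10.5 mg/L

From the Monod/SRT balance for a CMAS, S = K_s·(1+k_d θ_c)/[θ_c·(Y k − k_d) − 1] = 72.1 × (1 + 0.0735 × 11.4) / [11.4 × (0.319 × 3.98 − 0.0735) − 1] = 132.5 / 12.64 = 10.49 mg/L.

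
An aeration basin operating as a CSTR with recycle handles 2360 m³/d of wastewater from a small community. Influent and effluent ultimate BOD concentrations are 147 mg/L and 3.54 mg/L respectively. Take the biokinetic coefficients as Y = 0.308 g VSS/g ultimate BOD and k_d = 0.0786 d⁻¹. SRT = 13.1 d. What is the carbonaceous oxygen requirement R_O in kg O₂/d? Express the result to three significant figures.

R_O ≈ 266 kg O₂/d

Y_obs = Y / (1 + k_d θ_c) = 0.308 / (1 + 0.0786 × 13.1) = 0.308 / 2.030 = 0.1517.
Substrate removed = Q·(S₀ − S) = 2360 m³/d × (147 − 3.54) g/m³ = 3.39×10^5 g/d = 338.6 kg/d.
Net sludge production P_X = 0.1517 × 338.6 = 51.38 kg VSS/d.
R_O = Q·ΔS − 1.42 P_X = 338.6 − 72.96 = 265.6 kg O₂/d.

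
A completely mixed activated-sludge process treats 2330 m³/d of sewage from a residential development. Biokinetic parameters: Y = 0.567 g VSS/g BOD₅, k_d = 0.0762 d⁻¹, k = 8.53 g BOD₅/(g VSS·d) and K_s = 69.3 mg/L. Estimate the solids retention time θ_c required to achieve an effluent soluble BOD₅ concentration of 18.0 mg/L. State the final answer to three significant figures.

θ_c ≈ 1.09 d

From 1/θ_c = Y·k·S/(K_s + S) − k_d: Y·k·S/(K_s+S) = 0.567 × 8.53 × 18.0 / (69.3 + 18.0) = 0.9972 d⁻¹.
1/θ_c = 0.9972 − 0.0762 = 0.9210 d⁻¹, so θ_c = 1.086 d.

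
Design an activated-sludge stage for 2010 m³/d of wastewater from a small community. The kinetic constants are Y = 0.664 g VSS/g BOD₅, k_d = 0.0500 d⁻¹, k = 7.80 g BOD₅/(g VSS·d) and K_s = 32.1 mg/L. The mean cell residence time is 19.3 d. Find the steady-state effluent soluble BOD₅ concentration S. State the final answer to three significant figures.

S ≈ 0.644 mg/L

From the Monod/SRT balance for a CMAS, S = K_s·(1+k_d θ_c)/[θ_c·(Y k − k_d) − 1] = 32.1 × (1 + 0.0500 × 19.3) / [19.3 × (0.664 × 7.80 − 0.0500) − 1] = 63.08 / 97.99 = 0.6437 mg/L.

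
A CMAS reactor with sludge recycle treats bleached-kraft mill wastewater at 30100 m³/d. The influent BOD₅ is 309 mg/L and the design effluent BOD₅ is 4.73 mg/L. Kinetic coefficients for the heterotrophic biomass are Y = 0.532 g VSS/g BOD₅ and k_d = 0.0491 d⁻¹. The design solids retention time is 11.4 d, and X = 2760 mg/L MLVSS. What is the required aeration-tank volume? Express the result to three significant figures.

Rearranging the biomass balance for a CMAS with decay, V = Y·Q·ΔS·θ_c / [X·(1+k_d θ_c)] = 0.532 × 30100 × (309 − 4.73) × 11.4 / [2760 × (1 + 0.0491 × 11.4)] = 5.55×10^7 / 4305 = 12903 m³.

V ≈ 12900 m³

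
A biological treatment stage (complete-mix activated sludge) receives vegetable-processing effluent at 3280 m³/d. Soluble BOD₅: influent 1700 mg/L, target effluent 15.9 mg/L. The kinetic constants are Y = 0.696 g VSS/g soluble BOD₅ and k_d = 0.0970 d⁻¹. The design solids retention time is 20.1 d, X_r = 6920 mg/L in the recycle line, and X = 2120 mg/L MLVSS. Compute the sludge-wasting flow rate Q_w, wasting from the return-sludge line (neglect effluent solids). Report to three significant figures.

Rearranging the biomass balance for a CMAS with decay, V = Y·Q·ΔS·θ_c / [X·(1+k_d θ_c)] = 0.696 × 3280 × (1700 − 15.9) × 20.1 / [2120 × (1 + 0.0970 × 20.1)] = 7.73×10^7 / 6253 = 12358 m³.
Q_w = (V·X)/(θ_c X_r) = 12358 × 2120 / (20.1 × 6920) = 188.4 m³/d.

Q_w ≈ 188 m³/d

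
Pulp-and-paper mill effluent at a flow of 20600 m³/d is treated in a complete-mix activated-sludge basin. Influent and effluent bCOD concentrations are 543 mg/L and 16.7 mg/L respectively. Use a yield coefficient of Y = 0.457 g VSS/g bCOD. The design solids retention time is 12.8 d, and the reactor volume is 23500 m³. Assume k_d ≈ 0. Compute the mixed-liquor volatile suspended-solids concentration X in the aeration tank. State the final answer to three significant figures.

From V·X = Y·Q·(S₀ − S)·θ_c (decay neglected): X = 0.457 × 20600 × (543 − 16.7) × 12.8 / 23500 = 2699 mg/L.

X ≈ 2700 mg/L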